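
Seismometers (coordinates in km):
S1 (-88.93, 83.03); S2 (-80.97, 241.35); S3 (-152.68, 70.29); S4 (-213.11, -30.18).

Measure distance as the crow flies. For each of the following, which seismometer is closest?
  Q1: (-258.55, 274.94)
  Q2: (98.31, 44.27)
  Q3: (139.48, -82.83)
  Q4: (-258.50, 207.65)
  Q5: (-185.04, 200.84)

Q1 at (-258.55, 274.94):
  S1: 256.13 km
  S2: 180.73 km
  S3: 230.41 km
  S4: 308.49 km
  → nearest: S2 (180.73 km)
Q2 at (98.31, 44.27):
  S1: 191.21 km
  S2: 266.42 km
  S3: 252.34 km
  S4: 320.20 km
  → nearest: S1 (191.21 km)
Q3 at (139.48, -82.83):
  S1: 282.28 km
  S2: 392.03 km
  S3: 329.85 km
  S4: 356.50 km
  → nearest: S1 (282.28 km)
Q4 at (-258.50, 207.65):
  S1: 210.44 km
  S2: 180.70 km
  S3: 173.39 km
  S4: 242.12 km
  → nearest: S3 (173.39 km)
Q5 at (-185.04, 200.84):
  S1: 152.04 km
  S2: 111.68 km
  S3: 134.50 km
  S4: 232.72 km
  → nearest: S2 (111.68 km)

Q1→S2; Q2→S1; Q3→S1; Q4→S3; Q5→S2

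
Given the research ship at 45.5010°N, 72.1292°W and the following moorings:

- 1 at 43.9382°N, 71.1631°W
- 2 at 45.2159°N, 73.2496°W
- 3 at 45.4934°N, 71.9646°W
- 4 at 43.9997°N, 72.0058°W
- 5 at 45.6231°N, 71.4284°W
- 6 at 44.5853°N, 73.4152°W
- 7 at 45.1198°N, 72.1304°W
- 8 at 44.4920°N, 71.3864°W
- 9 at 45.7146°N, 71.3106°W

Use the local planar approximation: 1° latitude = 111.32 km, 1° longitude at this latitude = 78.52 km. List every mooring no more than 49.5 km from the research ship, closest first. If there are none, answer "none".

3, 7

Distances from 45.5010°N, 72.1292°W:
1: 189.7902 km
2: 93.5235 km
3: 12.9521 km
4: 167.4054 km
5: 56.6807 km
6: 143.4824 km
7: 42.4353 km
8: 126.5621 km
9: 68.5336 km
Threshold 49.5 km: 3 (12.9521 km), 7 (42.4353 km) are within range.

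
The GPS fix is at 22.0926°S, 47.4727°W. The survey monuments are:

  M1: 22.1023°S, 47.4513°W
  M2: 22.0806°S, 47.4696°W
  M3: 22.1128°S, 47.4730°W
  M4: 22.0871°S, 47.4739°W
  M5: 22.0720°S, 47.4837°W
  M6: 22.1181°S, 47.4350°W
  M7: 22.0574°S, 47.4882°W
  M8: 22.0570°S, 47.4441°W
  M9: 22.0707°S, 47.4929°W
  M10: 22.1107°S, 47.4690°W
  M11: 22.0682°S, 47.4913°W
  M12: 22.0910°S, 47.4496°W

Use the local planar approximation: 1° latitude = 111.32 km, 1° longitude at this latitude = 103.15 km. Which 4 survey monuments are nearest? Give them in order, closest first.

M4, M2, M10, M3

Distances from 22.0926°S, 47.4727°W:
M1: √((-0.0097·111.32)² + (0.0214·103.15)²) = √(1.165977 + 4.872659) = 2.4574 km
M2: √((0.0120·111.32)² + (0.0031·103.15)²) = √(1.784469 + 0.102250) = 1.3736 km
M3: √((-0.0202·111.32)² + (-0.0003·103.15)²) = √(5.056490 + 0.000958) = 2.2489 km
M4: √((0.0055·111.32)² + (-0.0012·103.15)²) = √(0.374862 + 0.015321) = 0.6246 km
M5: √((0.0206·111.32)² + (-0.0110·103.15)²) = √(5.258730 + 1.287431) = 2.5585 km
M6: √((-0.0255·111.32)² + (0.0377·103.15)²) = √(8.057991 + 15.122415) = 4.8146 km
M7: √((0.0352·111.32)² + (-0.0155·103.15)²) = √(15.354360 + 2.556241) = 4.2321 km
M8: √((0.0356·111.32)² + (0.0286·103.15)²) = √(15.705306 + 8.703031) = 4.9405 km
M9: √((0.0219·111.32)² + (-0.0202·103.15)²) = √(5.943395 + 4.341514) = 3.2070 km
M10: √((-0.0181·111.32)² + (0.0037·103.15)²) = √(4.059790 + 0.145661) = 2.0507 km
M11: √((0.0244·111.32)² + (-0.0186·103.15)²) = √(7.377786 + 3.680988) = 3.3255 km
M12: √((0.0016·111.32)² + (0.0231·103.15)²) = √(0.031724 + 5.677569) = 2.3894 km
Sorted: M4 (0.6246 km) < M2 (1.3736 km) < M10 (2.0507 km) < M3 (2.2489 km) < M12 (2.3894 km) < M1 (2.4574 km) < …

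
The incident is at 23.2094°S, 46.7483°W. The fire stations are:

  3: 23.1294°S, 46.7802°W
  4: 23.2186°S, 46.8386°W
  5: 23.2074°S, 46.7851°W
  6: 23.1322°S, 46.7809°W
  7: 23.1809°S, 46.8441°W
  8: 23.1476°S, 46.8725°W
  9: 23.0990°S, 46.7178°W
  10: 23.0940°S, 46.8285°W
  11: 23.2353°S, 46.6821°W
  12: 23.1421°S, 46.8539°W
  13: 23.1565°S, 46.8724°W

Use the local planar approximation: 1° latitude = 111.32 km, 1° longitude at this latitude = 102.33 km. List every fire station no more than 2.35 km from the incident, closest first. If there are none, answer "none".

none

Distances from 23.2094°S, 46.7483°W:
3: √((0.0800·111.32)² + (-0.0319·102.33)²) = √(79.309711 + 10.655831) = 9.4850 km
4: √((-0.0092·111.32)² + (-0.0903·102.33)²) = √(1.048871 + 85.384974) = 9.2970 km
5: √((0.0020·111.32)² + (-0.0368·102.33)²) = √(0.049569 + 14.180828) = 3.7723 km
6: √((0.0772·111.32)² + (-0.0326·102.33)²) = √(73.855186 + 11.128616) = 9.2187 km
7: √((0.0285·111.32)² + (-0.0958·102.33)²) = √(10.065518 + 96.103005) = 10.3038 km
8: √((0.0618·111.32)² + (-0.1242·102.33)²) = √(47.328566 + 161.528492) = 14.4519 km
9: √((0.1104·111.32)² + (0.0305·102.33)²) = √(151.037414 + 9.741047) = 12.6798 km
10: √((0.1154·111.32)² + (-0.0802·102.33)²) = √(165.028143 + 67.352650) = 15.2440 km
11: √((-0.0259·111.32)² + (0.0662·102.33)²) = √(8.312773 + 45.890409) = 7.3623 km
12: √((0.0673·111.32)² + (-0.1056·102.33)²) = √(56.127607 + 116.770673) = 13.1491 km
13: √((0.0529·111.32)² + (-0.1241·102.33)²) = √(34.678295 + 161.268487) = 13.9981 km
Threshold 2.35 km: none within range.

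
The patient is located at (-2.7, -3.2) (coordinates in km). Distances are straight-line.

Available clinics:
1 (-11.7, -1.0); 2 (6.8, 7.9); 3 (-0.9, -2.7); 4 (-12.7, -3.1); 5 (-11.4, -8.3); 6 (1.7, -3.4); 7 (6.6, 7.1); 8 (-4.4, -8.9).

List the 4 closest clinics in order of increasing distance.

Distances from (-2.7, -3.2):
1: 9.3 km
2: 14.6 km
3: 1.9 km
4: 10.0 km
5: 10.1 km
6: 4.4 km
7: 13.9 km
8: 5.9 km
Sorted: 3 (1.9 km) < 6 (4.4 km) < 8 (5.9 km) < 1 (9.3 km) < 4 (10.0 km) < 5 (10.1 km) < …

3, 6, 8, 1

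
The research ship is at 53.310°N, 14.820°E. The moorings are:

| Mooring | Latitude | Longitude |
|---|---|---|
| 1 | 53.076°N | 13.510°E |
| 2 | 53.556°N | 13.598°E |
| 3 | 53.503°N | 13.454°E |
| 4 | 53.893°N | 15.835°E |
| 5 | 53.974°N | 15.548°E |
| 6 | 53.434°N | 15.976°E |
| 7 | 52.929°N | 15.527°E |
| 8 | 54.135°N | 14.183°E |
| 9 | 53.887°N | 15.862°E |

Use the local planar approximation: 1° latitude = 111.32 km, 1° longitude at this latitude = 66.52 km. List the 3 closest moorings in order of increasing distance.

7, 6, 2

Distances from 53.310°N, 14.820°E:
1: 90.951 km
2: 85.776 km
3: 93.372 km
4: 93.652 km
5: 88.367 km
6: 78.126 km
7: 63.330 km
8: 101.143 km
9: 94.499 km
Sorted: 7 (63.330 km) < 6 (78.126 km) < 2 (85.776 km) < 5 (88.367 km) < 1 (90.951 km) < …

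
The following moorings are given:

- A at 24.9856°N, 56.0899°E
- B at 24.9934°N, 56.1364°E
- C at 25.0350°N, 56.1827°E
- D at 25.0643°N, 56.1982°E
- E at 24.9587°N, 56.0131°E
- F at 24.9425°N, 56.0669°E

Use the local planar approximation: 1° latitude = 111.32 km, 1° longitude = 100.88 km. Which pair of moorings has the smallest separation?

Pairwise distances:
A–B: 4.7706 km
A–C: 10.8573 km
A–D: 14.0041 km
A–E: 8.3062 km
A–F: 5.3295 km
B–C: 6.5773 km
B–D: 10.0579 km
B–E: 13.0245 km
B–F: 9.0145 km
C–D: 3.6171 km
C–E: 19.1016 km
C–F: 15.5723 km
D–E: 22.0650 km
D–F: 18.9548 km
E–F: 5.7191 km
Closest pair: C–D at 3.6171 km.

C and D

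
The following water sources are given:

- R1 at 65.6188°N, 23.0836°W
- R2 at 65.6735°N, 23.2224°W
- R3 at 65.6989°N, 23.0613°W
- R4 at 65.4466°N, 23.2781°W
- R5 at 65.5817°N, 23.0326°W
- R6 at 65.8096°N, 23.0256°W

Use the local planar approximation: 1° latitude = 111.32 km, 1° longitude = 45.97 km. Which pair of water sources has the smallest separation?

R1 and R5

Pairwise distances:
R1–R5: √((-0.0371·111.32)² + (0.0510·45.97)²) = √(17.056669 + 5.496540) = 4.7490 km
R2–R3: √((0.0254·111.32)² + (0.1611·45.97)²) = √(7.994915 + 54.845385) = 7.9272 km
R1–R2: √((0.0547·111.32)² + (-0.1388·45.97)²) = √(37.078405 + 40.712516) = 8.8199 km
R1–R3: √((0.0801·111.32)² + (0.0223·45.97)²) = √(79.508110 + 1.050894) = 8.9755 km
R3–R6: √((0.1107·111.32)² + (0.0357·45.97)²) = √(151.859385 + 2.693304) = 12.4319 km
R3–R5: √((-0.1172·111.32)² + (0.0287·45.97)²) = √(170.216485 + 1.740655) = 13.1132 km
R2–R5: √((-0.0918·111.32)² + (0.1898·45.97)²) = √(104.431558 + 76.127475) = 13.4372 km
R2–R6: √((0.1361·111.32)² + (0.1968·45.97)²) = √(229.542256 + 81.846327) = 17.6462 km
R4–R5: √((0.1351·111.32)² + (0.2455·45.97)²) = √(226.181507 + 127.365557) = 18.8028 km
R1–R4: √((-0.1722·111.32)² + (-0.1945·45.97)²) = √(367.462216 + 79.944432) = 21.1520 km
R1–R6: √((0.1908·111.32)² + (0.0580·45.97)²) = √(451.131483 + 7.108942) = 21.4066 km
R5–R6: √((0.2279·111.32)² + (0.0070·45.97)²) = √(643.628173 + 0.103549) = 25.3719 km
R2–R4: √((-0.2269·111.32)² + (-0.0557·45.97)²) = √(637.992226 + 6.556309) = 25.3880 km
R3–R4: √((-0.2523·111.32)² + (-0.2168·45.97)²) = √(788.825418 + 99.327056) = 29.8019 km
R4–R6: √((0.3630·111.32)² + (0.2525·45.97)²) = √(1632.900212 + 134.732315) = 42.0432 km
Closest pair: R1–R5 at 4.7490 km.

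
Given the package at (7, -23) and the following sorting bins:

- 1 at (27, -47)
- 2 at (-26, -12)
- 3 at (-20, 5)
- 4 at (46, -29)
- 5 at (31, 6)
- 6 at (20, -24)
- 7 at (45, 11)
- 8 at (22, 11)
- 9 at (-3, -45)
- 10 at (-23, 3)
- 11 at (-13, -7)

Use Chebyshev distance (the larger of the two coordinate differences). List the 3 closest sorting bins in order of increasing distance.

6, 11, 9

Distances from (7, -23):
1: 24
2: 33
3: 28
4: 39
5: 29
6: 13
7: 38
8: 34
9: 22
10: 30
11: 20
Sorted: 6 (13) < 11 (20) < 9 (22) < 1 (24) < 3 (28) < …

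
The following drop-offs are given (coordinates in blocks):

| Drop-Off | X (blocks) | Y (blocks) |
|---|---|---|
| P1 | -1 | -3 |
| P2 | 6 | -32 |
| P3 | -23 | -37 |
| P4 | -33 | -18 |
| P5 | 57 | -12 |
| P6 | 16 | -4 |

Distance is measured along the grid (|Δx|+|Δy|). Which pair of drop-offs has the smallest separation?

Pairwise distances:
P1–P2: 36 blocks
P1–P3: 56 blocks
P1–P4: 47 blocks
P1–P5: 67 blocks
P1–P6: 18 blocks
P2–P3: 34 blocks
P2–P4: 53 blocks
P2–P5: 71 blocks
P2–P6: 38 blocks
P3–P4: 29 blocks
P3–P5: 105 blocks
P3–P6: 72 blocks
P4–P5: 96 blocks
P4–P6: 63 blocks
P5–P6: 49 blocks
Closest pair: P1–P6 at 18 blocks.

P1 and P6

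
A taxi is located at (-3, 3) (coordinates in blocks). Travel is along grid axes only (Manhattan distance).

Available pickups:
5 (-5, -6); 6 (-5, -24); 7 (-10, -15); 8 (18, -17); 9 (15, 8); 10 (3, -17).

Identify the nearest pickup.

Distances from (-3, 3):
5: 11 blocks
6: 29 blocks
7: 25 blocks
8: 41 blocks
9: 23 blocks
10: 26 blocks
Minimum: 5 at 11 blocks.

5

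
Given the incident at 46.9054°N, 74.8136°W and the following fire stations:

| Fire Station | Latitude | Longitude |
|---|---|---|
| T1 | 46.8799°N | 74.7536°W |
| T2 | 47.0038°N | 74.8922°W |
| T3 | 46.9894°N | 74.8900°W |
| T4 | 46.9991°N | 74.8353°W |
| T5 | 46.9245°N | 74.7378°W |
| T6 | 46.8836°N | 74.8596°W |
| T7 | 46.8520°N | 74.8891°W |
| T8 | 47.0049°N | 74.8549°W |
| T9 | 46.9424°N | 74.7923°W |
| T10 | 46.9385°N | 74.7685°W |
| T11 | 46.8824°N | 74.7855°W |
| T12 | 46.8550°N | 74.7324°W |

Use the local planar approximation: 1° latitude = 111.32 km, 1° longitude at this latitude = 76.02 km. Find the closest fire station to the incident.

Distances from 46.9054°N, 74.8136°W:
T1: 5.3724 km
T2: 12.4776 km
T3: 11.0078 km
T4: 10.5603 km
T5: 6.1421 km
T6: 4.2565 km
T7: 8.2631 km
T8: 11.5127 km
T9: 4.4257 km
T10: 5.0330 km
T11: 3.3345 km
T12: 8.3416 km
Minimum: T11 at 3.3345 km.

T11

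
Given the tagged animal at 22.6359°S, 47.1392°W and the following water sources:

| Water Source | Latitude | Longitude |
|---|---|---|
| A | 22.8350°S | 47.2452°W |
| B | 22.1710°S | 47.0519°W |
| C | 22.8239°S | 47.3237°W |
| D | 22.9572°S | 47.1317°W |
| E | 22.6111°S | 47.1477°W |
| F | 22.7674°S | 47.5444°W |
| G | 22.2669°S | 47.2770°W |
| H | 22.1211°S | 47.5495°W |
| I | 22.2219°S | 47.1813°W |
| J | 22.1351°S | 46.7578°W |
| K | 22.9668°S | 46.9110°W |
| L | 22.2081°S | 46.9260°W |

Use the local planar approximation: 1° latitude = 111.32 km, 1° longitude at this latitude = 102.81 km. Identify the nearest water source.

Distances from 22.6359°S, 47.1392°W:
A: √((-0.1991·111.32)² + (-0.1060·102.81)²) = √(491.234562 + 118.763353) = 24.6981 km
B: √((0.4649·111.32)² + (0.0873·102.81)²) = √(2678.338645 + 80.556243) = 52.5252 km
C: √((-0.1880·111.32)² + (-0.1845·102.81)²) = √(437.987881 + 359.801906) = 28.2452 km
D: √((-0.3213·111.32)² + (0.0075·102.81)²) = √(1279.286587 + 0.594557) = 35.7754 km
E: √((0.0248·111.32)² + (-0.0085·102.81)²) = √(7.621663 + 0.763675) = 2.8957 km
F: √((-0.1315·111.32)² + (-0.4052·102.81)²) = √(214.288024 + 1735.439954) = 44.1557 km
G: √((0.3690·111.32)² + (-0.1378·102.81)²) = √(1687.326501 + 200.710066) = 43.4515 km
H: √((0.5148·111.32)² + (-0.4103·102.81)²) = √(3284.153682 + 1779.400680) = 71.1587 km
I: √((0.4140·111.32)² + (-0.0421·102.81)²) = √(2123.963639 + 18.734190) = 46.2893 km
J: √((0.5008·111.32)² + (0.3814·102.81)²) = √(3107.957245 + 1537.560083) = 68.1580 km
K: √((-0.3309·111.32)² + (0.2282·102.81)²) = √(1356.875278 + 550.429876) = 43.6727 km
L: √((0.4278·111.32)² + (0.2132·102.81)²) = √(2267.921174 + 480.446594) = 52.4249 km
Minimum: E at 2.8957 km.

E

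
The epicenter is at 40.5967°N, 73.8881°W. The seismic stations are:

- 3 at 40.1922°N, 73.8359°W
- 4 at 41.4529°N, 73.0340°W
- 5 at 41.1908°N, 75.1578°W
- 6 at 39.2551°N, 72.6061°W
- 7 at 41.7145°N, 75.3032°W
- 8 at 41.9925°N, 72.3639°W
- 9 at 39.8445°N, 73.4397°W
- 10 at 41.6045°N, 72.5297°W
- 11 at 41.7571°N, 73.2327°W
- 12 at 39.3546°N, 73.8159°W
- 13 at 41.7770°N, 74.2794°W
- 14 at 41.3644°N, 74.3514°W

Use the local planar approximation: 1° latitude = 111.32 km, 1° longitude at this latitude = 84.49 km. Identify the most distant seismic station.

Distances from 40.5967°N, 73.8881°W:
3: √((-0.4045·111.32)² + (0.0522·84.49)²) = √(2027.605438 + 19.451434) = 45.2444 km
4: √((0.8562·111.32)² + (0.8541·84.49)²) = √(9084.412419 + 5207.485435) = 119.5487 km
5: √((0.5941·111.32)² + (-1.2697·84.49)²) = √(4373.866266 + 11508.344645) = 126.0246 km
6: √((-1.3416·111.32)² + (1.2820·84.49)²) = √(22304.500124 + 11732.394850) = 184.4909 km
7: √((1.1178·111.32)² + (-1.4151·84.49)²) = √(15483.694927 + 14295.023780) = 172.5651 km
8: √((1.3958·111.32)² + (1.5242·84.49)²) = √(24143.086107 + 16584.200315) = 201.8100 km
9: √((-0.7522·111.32)² + (0.4484·84.49)²) = √(7011.534148 + 1435.297168) = 91.9066 km
10: √((1.0078·111.32)² + (1.3584·84.49)²) = √(12586.213759 + 13172.432022) = 160.4950 km
11: √((1.1604·111.32)² + (0.6554·84.49)²) = √(16686.368704 + 3066.362495) = 140.5444 km
12: √((-1.2421·111.32)² + (0.0722·84.49)²) = √(19118.751081 + 37.212172) = 138.4051 km
13: √((1.1803·111.32)² + (-0.3913·84.49)²) = √(17263.593830 + 1093.025555) = 135.4866 km
14: √((0.7677·111.32)² + (-0.4633·84.49)²) = √(7303.473815 + 1532.269725) = 93.9986 km
Maximum: 8 at 201.8100 km.

8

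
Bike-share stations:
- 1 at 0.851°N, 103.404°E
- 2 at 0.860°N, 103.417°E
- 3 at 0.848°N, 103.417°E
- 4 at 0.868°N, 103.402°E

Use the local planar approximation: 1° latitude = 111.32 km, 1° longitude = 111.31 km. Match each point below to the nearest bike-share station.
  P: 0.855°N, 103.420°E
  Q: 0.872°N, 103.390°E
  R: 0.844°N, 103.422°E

P at 0.855°N, 103.420°E:
  1: 1.836 km
  2: 0.649 km
  3: 0.848 km
  4: 2.472 km
  → nearest: 2 (0.649 km)
Q at 0.872°N, 103.390°E:
  1: 2.810 km
  2: 3.289 km
  3: 4.021 km
  4: 1.408 km
  → nearest: 4 (1.408 km)
R at 0.844°N, 103.422°E:
  1: 2.150 km
  2: 1.866 km
  3: 0.713 km
  4: 3.478 km
  → nearest: 3 (0.713 km)

P→2; Q→4; R→3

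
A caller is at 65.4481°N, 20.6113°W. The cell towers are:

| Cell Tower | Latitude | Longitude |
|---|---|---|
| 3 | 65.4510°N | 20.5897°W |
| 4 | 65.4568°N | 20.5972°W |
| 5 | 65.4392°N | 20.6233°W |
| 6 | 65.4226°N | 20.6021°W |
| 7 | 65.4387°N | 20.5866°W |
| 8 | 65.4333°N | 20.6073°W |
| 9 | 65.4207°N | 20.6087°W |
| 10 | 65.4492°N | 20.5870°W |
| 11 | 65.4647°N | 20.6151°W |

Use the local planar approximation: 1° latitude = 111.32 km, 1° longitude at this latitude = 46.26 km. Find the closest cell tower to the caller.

Distances from 65.4481°N, 20.6113°W:
3: √((0.0029·111.32)² + (0.0216·46.26)²) = √(0.104218 + 0.998433) = 1.0501 km
4: √((0.0087·111.32)² + (0.0141·46.26)²) = √(0.937961 + 0.425451) = 1.1677 km
5: √((-0.0089·111.32)² + (-0.0120·46.26)²) = √(0.981582 + 0.308158) = 1.1357 km
6: √((-0.0255·111.32)² + (0.0092·46.26)²) = √(8.057991 + 0.181129) = 2.8704 km
7: √((-0.0094·111.32)² + (0.0247·46.26)²) = √(1.094970 + 1.305585) = 1.5494 km
8: √((-0.0148·111.32)² + (0.0040·46.26)²) = √(2.714375 + 0.034240) = 1.6579 km
9: √((-0.0274·111.32)² + (0.0026·46.26)²) = √(9.303525 + 0.014466) = 3.0525 km
10: √((0.0011·111.32)² + (0.0243·46.26)²) = √(0.014994 + 1.263641) = 1.1308 km
11: √((0.0166·111.32)² + (-0.0038·46.26)²) = √(3.414779 + 0.030901) = 1.8563 km
Minimum: 3 at 1.0501 km.

3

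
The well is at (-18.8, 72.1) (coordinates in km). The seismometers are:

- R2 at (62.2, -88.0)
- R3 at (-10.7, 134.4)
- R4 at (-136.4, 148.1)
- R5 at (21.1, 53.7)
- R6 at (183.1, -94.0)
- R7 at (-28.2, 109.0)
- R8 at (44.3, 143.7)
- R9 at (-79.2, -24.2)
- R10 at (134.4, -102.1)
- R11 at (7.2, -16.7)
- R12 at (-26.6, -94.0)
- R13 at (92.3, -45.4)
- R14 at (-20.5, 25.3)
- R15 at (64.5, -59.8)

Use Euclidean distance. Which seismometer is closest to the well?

R7

Distances from (-18.8, 72.1):
R2: √((81.0)² + (-160.1)²) = √(6561.000 + 25632.010) = 179.4 km
R3: √((8.1)² + (62.3)²) = √(65.610 + 3881.290) = 62.8 km
R4: √((-117.6)² + (76.0)²) = √(13829.760 + 5776.000) = 140.0 km
R5: √((39.9)² + (-18.4)²) = √(1592.010 + 338.560) = 43.9 km
R6: √((201.9)² + (-166.1)²) = √(40763.610 + 27589.210) = 261.4 km
R7: √((-9.4)² + (36.9)²) = √(88.360 + 1361.610) = 38.1 km
R8: √((63.1)² + (71.6)²) = √(3981.610 + 5126.560) = 95.4 km
R9: √((-60.4)² + (-96.3)²) = √(3648.160 + 9273.690) = 113.7 km
R10: √((153.2)² + (-174.2)²) = √(23470.240 + 30345.640) = 232.0 km
R11: √((26.0)² + (-88.8)²) = √(676.000 + 7885.440) = 92.5 km
R12: √((-7.8)² + (-166.1)²) = √(60.840 + 27589.210) = 166.3 km
R13: √((111.1)² + (-117.5)²) = √(12343.210 + 13806.250) = 161.7 km
R14: √((-1.7)² + (-46.8)²) = √(2.890 + 2190.240) = 46.8 km
R15: √((83.3)² + (-131.9)²) = √(6938.890 + 17397.610) = 156.0 km
Minimum: R7 at 38.1 km.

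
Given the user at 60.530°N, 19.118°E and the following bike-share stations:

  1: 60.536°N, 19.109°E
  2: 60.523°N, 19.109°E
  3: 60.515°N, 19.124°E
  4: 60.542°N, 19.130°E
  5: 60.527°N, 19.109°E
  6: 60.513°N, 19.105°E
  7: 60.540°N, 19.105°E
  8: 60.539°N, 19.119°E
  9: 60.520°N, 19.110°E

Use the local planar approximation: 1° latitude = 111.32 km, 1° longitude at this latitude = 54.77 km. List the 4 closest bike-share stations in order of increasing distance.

5, 1, 2, 8

Distances from 60.530°N, 19.118°E:
1: 0.830 km
2: 0.922 km
3: 1.702 km
4: 1.489 km
5: 0.595 km
6: 2.022 km
7: 1.321 km
8: 1.003 km
9: 1.196 km
Sorted: 5 (0.595 km) < 1 (0.830 km) < 2 (0.922 km) < 8 (1.003 km) < 9 (1.196 km) < 7 (1.321 km) < …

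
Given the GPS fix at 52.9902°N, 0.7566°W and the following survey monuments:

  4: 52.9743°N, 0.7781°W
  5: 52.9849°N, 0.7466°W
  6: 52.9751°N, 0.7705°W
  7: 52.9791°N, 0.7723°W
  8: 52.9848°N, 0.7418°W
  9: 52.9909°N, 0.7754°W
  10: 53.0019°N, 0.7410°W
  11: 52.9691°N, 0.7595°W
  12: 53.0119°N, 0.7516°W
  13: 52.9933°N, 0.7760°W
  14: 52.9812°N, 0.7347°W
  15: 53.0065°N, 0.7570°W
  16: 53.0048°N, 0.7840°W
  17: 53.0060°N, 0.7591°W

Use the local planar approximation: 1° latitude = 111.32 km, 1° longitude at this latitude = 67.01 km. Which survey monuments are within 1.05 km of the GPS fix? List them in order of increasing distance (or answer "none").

Distances from 52.9902°N, 0.7566°W:
4: √((-0.0159·111.32)² + (-0.0215·67.01)²) = √(3.132858 + 2.075660) = 2.2822 km
5: √((-0.0053·111.32)² + (0.0100·67.01)²) = √(0.348095 + 0.449034) = 0.8928 km
6: √((-0.0151·111.32)² + (-0.0139·67.01)²) = √(2.825532 + 0.867579) = 1.9217 km
7: √((-0.0111·111.32)² + (-0.0157·67.01)²) = √(1.526836 + 1.106824) = 1.6229 km
8: √((-0.0054·111.32)² + (0.0148·67.01)²) = √(0.361355 + 0.983564) = 1.1597 km
9: √((0.0007·111.32)² + (-0.0188·67.01)²) = √(0.006072 + 1.587066) = 1.2622 km
10: √((0.0117·111.32)² + (0.0156·67.01)²) = √(1.696360 + 1.092769) = 1.6701 km
11: √((-0.0211·111.32)² + (-0.0029·67.01)²) = √(5.517106 + 0.037764) = 2.3569 km
12: √((0.0217·111.32)² + (0.0050·67.01)²) = √(5.835336 + 0.112259) = 2.4388 km
13: √((0.0031·111.32)² + (-0.0194·67.01)²) = √(0.119088 + 1.689984) = 1.3450 km
14: √((-0.0090·111.32)² + (0.0219·67.01)²) = √(1.003764 + 2.153612) = 1.7769 km
15: √((0.0163·111.32)² + (-0.0004·67.01)²) = √(3.292468 + 0.000718) = 1.8147 km
16: √((0.0146·111.32)² + (-0.0274·67.01)²) = √(2.641509 + 3.371168) = 2.4521 km
17: √((0.0158·111.32)² + (-0.0025·67.01)²) = √(3.093574 + 0.028065) = 1.7668 km
Threshold 1.05 km: 5 (0.8928 km) is within range.

5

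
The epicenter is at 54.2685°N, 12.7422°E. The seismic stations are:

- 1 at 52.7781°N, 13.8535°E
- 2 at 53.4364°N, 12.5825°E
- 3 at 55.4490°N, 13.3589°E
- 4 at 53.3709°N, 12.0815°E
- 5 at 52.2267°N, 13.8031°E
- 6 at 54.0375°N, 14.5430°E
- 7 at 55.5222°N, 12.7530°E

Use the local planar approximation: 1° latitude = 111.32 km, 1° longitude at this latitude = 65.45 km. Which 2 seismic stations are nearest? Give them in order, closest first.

Distances from 54.2685°N, 12.7422°E:
1: 181.1543 km
2: 93.2172 km
3: 137.4722 km
4: 108.8766 km
5: 237.6626 km
6: 120.6350 km
7: 139.5637 km
Sorted: 2 (93.2172 km) < 4 (108.8766 km) < 6 (120.6350 km) < 3 (137.4722 km) < …

2, 4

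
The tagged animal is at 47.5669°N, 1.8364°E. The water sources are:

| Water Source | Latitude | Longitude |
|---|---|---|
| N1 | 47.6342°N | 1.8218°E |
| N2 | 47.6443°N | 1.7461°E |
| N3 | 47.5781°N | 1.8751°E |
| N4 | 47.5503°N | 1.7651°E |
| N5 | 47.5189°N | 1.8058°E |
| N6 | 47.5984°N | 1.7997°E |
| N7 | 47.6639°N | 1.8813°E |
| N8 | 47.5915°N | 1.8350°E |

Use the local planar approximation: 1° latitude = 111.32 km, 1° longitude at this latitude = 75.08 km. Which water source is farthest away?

N7

Distances from 47.5669°N, 1.8364°E:
N1: √((0.0673·111.32)² + (-0.0146·75.08)²) = √(56.127607 + 1.201584) = 7.5716 km
N2: √((0.0774·111.32)² + (-0.0903·75.08)²) = √(74.238351 + 45.964658) = 10.9637 km
N3: √((0.0112·111.32)² + (0.0387·75.08)²) = √(1.554470 + 8.442488) = 3.1618 km
N4: √((-0.0166·111.32)² + (-0.0713·75.08)²) = √(3.414779 + 28.656793) = 5.6632 km
N5: √((-0.0480·111.32)² + (-0.0306·75.08)²) = √(28.551496 + 5.278267) = 5.8163 km
N6: √((0.0315·111.32)² + (-0.0367·75.08)²) = √(12.296103 + 7.592428) = 4.4597 km
N7: √((0.0970·111.32)² + (0.0449·75.08)²) = √(116.597668 + 11.364261) = 11.3120 km
N8: √((0.0246·111.32)² + (-0.0014·75.08)²) = √(7.499229 + 0.011049) = 2.7405 km
Maximum: N7 at 11.3120 km.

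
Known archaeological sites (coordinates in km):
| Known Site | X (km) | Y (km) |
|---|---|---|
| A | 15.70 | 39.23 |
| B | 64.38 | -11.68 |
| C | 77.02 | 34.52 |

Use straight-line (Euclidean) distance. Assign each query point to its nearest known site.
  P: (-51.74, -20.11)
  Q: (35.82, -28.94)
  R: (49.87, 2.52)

P at (-51.74, -20.11):
  A: 89.83 km
  B: 116.43 km
  C: 139.87 km
  → nearest: A (89.83 km)
Q at (35.82, -28.94):
  A: 71.08 km
  B: 33.37 km
  C: 75.66 km
  → nearest: B (33.37 km)
R at (49.87, 2.52):
  A: 50.15 km
  B: 20.30 km
  C: 41.97 km
  → nearest: B (20.30 km)

P→A; Q→B; R→B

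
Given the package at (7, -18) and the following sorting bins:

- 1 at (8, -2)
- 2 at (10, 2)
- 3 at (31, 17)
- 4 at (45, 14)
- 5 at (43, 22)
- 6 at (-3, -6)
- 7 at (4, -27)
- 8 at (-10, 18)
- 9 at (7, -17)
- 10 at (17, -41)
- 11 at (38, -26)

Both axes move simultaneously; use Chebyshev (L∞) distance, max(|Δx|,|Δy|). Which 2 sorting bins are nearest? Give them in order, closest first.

9, 7

Distances from (7, -18):
1: max(|1|, |16|) = 16
2: max(|3|, |20|) = 20
3: max(|24|, |35|) = 35
4: max(|38|, |32|) = 38
5: max(|36|, |40|) = 40
6: max(|-10|, |12|) = 12
7: max(|-3|, |-9|) = 9
8: max(|-17|, |36|) = 36
9: max(|0|, |1|) = 1
10: max(|10|, |-23|) = 23
11: max(|31|, |-8|) = 31
Sorted: 9 (1) < 7 (9) < 6 (12) < 1 (16) < …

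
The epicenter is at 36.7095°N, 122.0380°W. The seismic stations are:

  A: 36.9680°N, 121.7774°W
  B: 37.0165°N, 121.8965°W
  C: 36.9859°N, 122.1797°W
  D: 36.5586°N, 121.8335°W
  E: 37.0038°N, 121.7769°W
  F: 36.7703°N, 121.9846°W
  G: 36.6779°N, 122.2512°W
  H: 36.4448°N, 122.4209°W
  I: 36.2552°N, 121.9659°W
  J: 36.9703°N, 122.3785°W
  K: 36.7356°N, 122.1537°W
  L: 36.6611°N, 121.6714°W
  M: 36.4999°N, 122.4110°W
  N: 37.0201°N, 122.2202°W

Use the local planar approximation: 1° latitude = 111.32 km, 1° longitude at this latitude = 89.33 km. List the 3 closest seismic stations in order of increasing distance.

F, K, G

Distances from 36.7095°N, 122.0380°W:
A: √((0.2585·111.32)² + (0.2606·89.33)²) = √(828.070837 + 541.930371) = 37.0135 km
B: √((0.3070·111.32)² + (0.1415·89.33)²) = √(1167.947029 + 159.774530) = 36.4379 km
C: √((0.2764·111.32)² + (-0.1417·89.33)²) = √(946.722007 + 160.226508) = 33.2708 km
D: √((-0.1509·111.32)² + (0.2045·89.33)²) = √(282.179120 + 333.719276) = 24.8173 km
E: √((0.2943·111.32)² + (0.2611·89.33)²) = √(1073.314310 + 544.011915) = 40.2160 km
F: √((0.0608·111.32)² + (0.0534·89.33)²) = √(45.809289 + 22.755018) = 8.2804 km
G: √((-0.0316·111.32)² + (-0.2132·89.33)²) = √(12.374298 + 362.717967) = 19.3673 km
H: √((-0.2647·111.32)² + (-0.3829·89.33)²) = √(868.268965 + 1169.944879) = 45.1466 km
I: √((-0.4543·111.32)² + (0.0721·89.33)²) = √(2557.595558 + 41.482526) = 50.9812 km
J: √((0.2608·111.32)² + (-0.3405·89.33)²) = √(842.871888 + 925.185676) = 42.0483 km
K: √((0.0261·111.32)² + (-0.1157·89.33)²) = √(8.441651 + 106.822168) = 10.7361 km
L: √((-0.0484·111.32)² + (0.3666·89.33)²) = √(29.029337 + 1072.456262) = 33.1886 km
M: √((-0.2096·111.32)² + (-0.3730·89.33)²) = √(544.413583 + 1110.228398) = 40.6773 km
N: √((0.3106·111.32)² + (-0.1822·89.33)²) = √(1195.499223 + 264.905767) = 38.2152 km
Sorted: F (8.2804 km) < K (10.7361 km) < G (19.3673 km) < D (24.8173 km) < L (33.1886 km) < …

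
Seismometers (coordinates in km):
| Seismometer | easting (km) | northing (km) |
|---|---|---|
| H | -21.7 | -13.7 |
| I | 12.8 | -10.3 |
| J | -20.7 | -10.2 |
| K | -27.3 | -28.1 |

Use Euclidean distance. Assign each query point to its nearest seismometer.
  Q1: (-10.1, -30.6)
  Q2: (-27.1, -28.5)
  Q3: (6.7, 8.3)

Q1 at (-10.1, -30.6):
  H: √((-11.6)² + (16.9)²) = √(134.560 + 285.610) = 20.5 km
  I: √((22.9)² + (20.3)²) = √(524.410 + 412.090) = 30.6 km
  J: √((-10.6)² + (20.4)²) = √(112.360 + 416.160) = 23.0 km
  K: √((-17.2)² + (2.5)²) = √(295.840 + 6.250) = 17.4 km
  → nearest: K (17.4 km)
Q2 at (-27.1, -28.5):
  H: √((5.4)² + (14.8)²) = √(29.160 + 219.040) = 15.8 km
  I: √((39.9)² + (18.2)²) = √(1592.010 + 331.240) = 43.9 km
  J: √((6.4)² + (18.3)²) = √(40.960 + 334.890) = 19.4 km
  K: √((-0.2)² + (0.4)²) = √(0.040 + 0.160) = 0.4 km
  → nearest: K (0.4 km)
Q3 at (6.7, 8.3):
  H: √((-28.4)² + (-22.0)²) = √(806.560 + 484.000) = 35.9 km
  I: √((6.1)² + (-18.6)²) = √(37.210 + 345.960) = 19.6 km
  J: √((-27.4)² + (-18.5)²) = √(750.760 + 342.250) = 33.1 km
  K: √((-34.0)² + (-36.4)²) = √(1156.000 + 1324.960) = 49.8 km
  → nearest: I (19.6 km)

Q1→K; Q2→K; Q3→I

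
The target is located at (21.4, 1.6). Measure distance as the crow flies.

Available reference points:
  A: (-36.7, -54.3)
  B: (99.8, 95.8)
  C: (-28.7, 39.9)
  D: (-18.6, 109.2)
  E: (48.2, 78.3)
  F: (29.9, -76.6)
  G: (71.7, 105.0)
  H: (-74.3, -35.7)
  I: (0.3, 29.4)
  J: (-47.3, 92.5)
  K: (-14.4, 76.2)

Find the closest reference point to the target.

I

Distances from (21.4, 1.6):
A: √((-58.1)² + (-55.9)²) = √(3375.610 + 3124.810) = 80.6
B: √((78.4)² + (94.2)²) = √(6146.560 + 8873.640) = 122.6
C: √((-50.1)² + (38.3)²) = √(2510.010 + 1466.890) = 63.1
D: √((-40.0)² + (107.6)²) = √(1600.000 + 11577.760) = 114.8
E: √((26.8)² + (76.7)²) = √(718.240 + 5882.890) = 81.2
F: √((8.5)² + (-78.2)²) = √(72.250 + 6115.240) = 78.7
G: √((50.3)² + (103.4)²) = √(2530.090 + 10691.560) = 115.0
H: √((-95.7)² + (-37.3)²) = √(9158.490 + 1391.290) = 102.7
I: √((-21.1)² + (27.8)²) = √(445.210 + 772.840) = 34.9
J: √((-68.7)² + (90.9)²) = √(4719.690 + 8262.810) = 113.9
K: √((-35.8)² + (74.6)²) = √(1281.640 + 5565.160) = 82.7
Minimum: I at 34.9.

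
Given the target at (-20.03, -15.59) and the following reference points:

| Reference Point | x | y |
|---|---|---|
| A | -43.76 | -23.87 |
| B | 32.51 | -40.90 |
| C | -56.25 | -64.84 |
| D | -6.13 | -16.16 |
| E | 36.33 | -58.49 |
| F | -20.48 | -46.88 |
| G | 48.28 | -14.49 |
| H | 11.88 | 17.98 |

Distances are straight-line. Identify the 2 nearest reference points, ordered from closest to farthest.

Distances from (-20.03, -15.59):
A: √((-23.73)² + (-8.28)²) = √(563.1129 + 68.5584) = 25.13
B: √((52.54)² + (-25.31)²) = √(2760.4516 + 640.5961) = 58.32
C: √((-36.22)² + (-49.25)²) = √(1311.8884 + 2425.5625) = 61.13
D: √((13.90)² + (-0.57)²) = √(193.2100 + 0.3249) = 13.91
E: √((56.36)² + (-42.90)²) = √(3176.4496 + 1840.4100) = 70.83
F: √((-0.45)² + (-31.29)²) = √(0.2025 + 979.0641) = 31.29
G: √((68.31)² + (1.10)²) = √(4666.2561 + 1.2100) = 68.32
H: √((31.91)² + (33.57)²) = √(1018.2481 + 1126.9449) = 46.32
Sorted: D (13.91) < A (25.13) < F (31.29) < H (46.32) < …

D, A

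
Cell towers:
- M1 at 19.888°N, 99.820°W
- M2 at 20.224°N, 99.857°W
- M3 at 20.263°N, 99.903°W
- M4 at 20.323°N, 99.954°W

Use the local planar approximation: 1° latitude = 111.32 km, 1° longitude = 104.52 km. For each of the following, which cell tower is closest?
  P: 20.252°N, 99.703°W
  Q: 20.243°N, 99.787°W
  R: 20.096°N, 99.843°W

P at 20.252°N, 99.703°W:
  M1: √((-0.364·111.32)² + (-0.117·104.52)²) = √(1641.90930 + 149.54453) = 42.326 km
  M2: √((-0.028·111.32)² + (-0.154·104.52)²) = √(9.71544 + 259.08379) = 16.395 km
  M3: √((0.011·111.32)² + (-0.200·104.52)²) = √(1.49945 + 436.97722) = 20.940 km
  M4: √((0.071·111.32)² + (-0.251·104.52)²) = √(62.46879 + 688.25004) = 27.399 km
  → nearest: M2 (16.395 km)
Q at 20.243°N, 99.787°W:
  M1: √((-0.355·111.32)² + (-0.033·104.52)²) = √(1561.71975 + 11.89670) = 39.669 km
  M2: √((-0.019·111.32)² + (-0.070·104.52)²) = √(4.47356 + 53.52971) = 7.616 km
  M3: √((0.020·111.32)² + (-0.116·104.52)²) = √(4.95686 + 146.99914) = 12.327 km
  M4: √((0.080·111.32)² + (-0.167·104.52)²) = √(79.30971 + 304.67144) = 19.595 km
  → nearest: M2 (7.616 km)
R at 20.096°N, 99.843°W:
  M1: √((-0.208·111.32)² + (0.023·104.52)²) = √(536.13365 + 5.77902) = 23.279 km
  M2: √((0.128·111.32)² + (-0.014·104.52)²) = √(203.03286 + 2.14119) = 14.324 km
  M3: √((0.167·111.32)² + (-0.060·104.52)²) = √(345.60446 + 39.32795) = 19.620 km
  M4: √((0.227·111.32)² + (-0.111·104.52)²) = √(638.55471 + 134.59991) = 27.806 km
  → nearest: M2 (14.324 km)

P→M2; Q→M2; R→M2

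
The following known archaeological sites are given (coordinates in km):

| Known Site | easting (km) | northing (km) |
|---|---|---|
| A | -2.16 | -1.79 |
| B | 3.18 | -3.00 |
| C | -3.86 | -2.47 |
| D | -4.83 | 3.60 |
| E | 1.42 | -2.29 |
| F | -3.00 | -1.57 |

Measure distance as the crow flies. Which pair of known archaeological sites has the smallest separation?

Pairwise distances:
A–B: 5.475 km
A–C: 1.831 km
A–D: 6.015 km
A–E: 3.615 km
A–F: 0.868 km
B–C: 7.060 km
B–D: 10.379 km
B–E: 1.898 km
B–F: 6.343 km
C–D: 6.147 km
C–E: 5.283 km
C–F: 1.245 km
D–E: 8.588 km
D–F: 5.484 km
E–F: 4.478 km
Closest pair: A–F at 0.868 km.

A and F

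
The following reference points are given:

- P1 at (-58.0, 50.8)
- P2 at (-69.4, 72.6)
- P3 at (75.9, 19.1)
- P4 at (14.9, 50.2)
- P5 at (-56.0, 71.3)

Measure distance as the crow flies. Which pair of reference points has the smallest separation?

Pairwise distances:
P2–P5: √((13.4)² + (-1.3)²) = √(179.560 + 1.690) = 13.5
P1–P5: √((2.0)² + (20.5)²) = √(4.000 + 420.250) = 20.6
P1–P2: √((-11.4)² + (21.8)²) = √(129.960 + 475.240) = 24.6
P3–P4: √((-61.0)² + (31.1)²) = √(3721.000 + 967.210) = 68.5
P1–P4: √((72.9)² + (-0.6)²) = √(5314.410 + 0.360) = 72.9
P4–P5: √((-70.9)² + (21.1)²) = √(5026.810 + 445.210) = 74.0
P2–P4: √((84.3)² + (-22.4)²) = √(7106.490 + 501.760) = 87.2
P1–P3: √((133.9)² + (-31.7)²) = √(17929.210 + 1004.890) = 137.6
P3–P5: √((-131.9)² + (52.2)²) = √(17397.610 + 2724.840) = 141.9
P2–P3: √((145.3)² + (-53.5)²) = √(21112.090 + 2862.250) = 154.8
Closest pair: P2–P5 at 13.5.

P2 and P5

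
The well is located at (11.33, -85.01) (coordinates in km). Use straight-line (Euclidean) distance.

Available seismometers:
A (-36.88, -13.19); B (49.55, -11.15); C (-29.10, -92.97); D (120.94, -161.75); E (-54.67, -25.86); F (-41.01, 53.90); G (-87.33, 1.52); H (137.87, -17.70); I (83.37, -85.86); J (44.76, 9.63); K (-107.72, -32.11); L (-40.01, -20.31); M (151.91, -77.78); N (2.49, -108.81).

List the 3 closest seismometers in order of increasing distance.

N, C, I

Distances from (11.33, -85.01):
A: 86.50 km
B: 83.16 km
C: 41.21 km
D: 133.80 km
E: 88.63 km
F: 148.44 km
G: 131.23 km
H: 143.33 km
I: 72.05 km
J: 100.37 km
K: 130.27 km
L: 82.59 km
M: 140.77 km
N: 25.39 km
Sorted: N (25.39 km) < C (41.21 km) < I (72.05 km) < L (82.59 km) < B (83.16 km) < …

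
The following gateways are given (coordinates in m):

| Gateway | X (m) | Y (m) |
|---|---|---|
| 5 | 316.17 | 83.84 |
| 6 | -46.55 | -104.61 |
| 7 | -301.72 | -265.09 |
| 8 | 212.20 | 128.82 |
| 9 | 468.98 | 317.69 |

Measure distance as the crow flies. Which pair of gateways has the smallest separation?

5 and 8

Pairwise distances:
5–8: 113.28 m
5–9: 279.35 m
6–7: 301.44 m
8–9: 318.76 m
6–8: 348.48 m
5–6: 408.75 m
7–8: 647.52 m
6–9: 666.41 m
5–7: 709.61 m
7–9: 966.24 m
Closest pair: 5–8 at 113.28 m.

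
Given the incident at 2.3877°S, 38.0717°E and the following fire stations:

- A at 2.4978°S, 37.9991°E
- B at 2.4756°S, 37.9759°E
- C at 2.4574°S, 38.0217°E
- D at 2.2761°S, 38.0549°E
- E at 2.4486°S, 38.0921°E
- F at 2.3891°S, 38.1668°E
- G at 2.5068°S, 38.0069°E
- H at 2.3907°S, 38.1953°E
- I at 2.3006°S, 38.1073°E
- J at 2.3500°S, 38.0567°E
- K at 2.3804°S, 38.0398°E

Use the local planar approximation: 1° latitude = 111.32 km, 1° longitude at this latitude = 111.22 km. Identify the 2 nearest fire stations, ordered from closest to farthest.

K, J

Distances from 2.3877°S, 38.0717°E:
A: √((-0.1101·111.32)² + (-0.0726·111.22)²) = √(150.217674 + 65.198713) = 14.6771 km
B: √((-0.0879·111.32)² + (-0.0958·111.22)²) = √(95.746773 + 113.526383) = 14.4663 km
C: √((-0.0697·111.32)² + (-0.0500·111.22)²) = √(60.202143 + 30.924721) = 9.5460 km
D: √((0.1116·111.32)² + (-0.0168·111.22)²) = √(154.338681 + 3.491277) = 12.5630 km
E: √((-0.0609·111.32)² + (0.0204·111.22)²) = √(45.960102 + 5.147853) = 7.1490 km
F: √((-0.0014·111.32)² + (0.0951·111.22)²) = √(0.024289 + 111.873394) = 10.5782 km
G: √((-0.1191·111.32)² + (-0.0648·111.22)²) = √(175.780185 + 51.941656) = 15.0905 km
H: √((-0.0030·111.32)² + (0.1236·111.22)²) = √(0.111529 + 188.974290) = 13.7508 km
I: √((0.0871·111.32)² + (0.0356·111.22)²) = √(94.011873 + 15.677102) = 10.4733 km
J: √((0.0377·111.32)² + (-0.0150·111.22)²) = √(17.612828 + 2.783225) = 4.5162 km
K: √((0.0073·111.32)² + (-0.0319·111.22)²) = √(0.660377 + 12.587722) = 3.6398 km
Sorted: K (3.6398 km) < J (4.5162 km) < E (7.1490 km) < C (9.5460 km) < …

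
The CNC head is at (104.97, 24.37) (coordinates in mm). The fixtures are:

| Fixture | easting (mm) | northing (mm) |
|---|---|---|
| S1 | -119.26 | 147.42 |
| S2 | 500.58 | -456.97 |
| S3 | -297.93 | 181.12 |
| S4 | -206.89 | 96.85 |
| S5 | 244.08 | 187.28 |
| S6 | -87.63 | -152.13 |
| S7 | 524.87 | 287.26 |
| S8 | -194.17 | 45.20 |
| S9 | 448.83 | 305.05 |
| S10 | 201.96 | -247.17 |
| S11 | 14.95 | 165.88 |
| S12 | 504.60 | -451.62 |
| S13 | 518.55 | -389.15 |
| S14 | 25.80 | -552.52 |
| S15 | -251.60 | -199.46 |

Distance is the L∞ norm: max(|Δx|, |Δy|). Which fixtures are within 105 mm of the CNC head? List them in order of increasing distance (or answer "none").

Distances from (104.97, 24.37):
S1: max(|-224.23|, |123.05|) = 224.23 mm
S2: max(|395.61|, |-481.34|) = 481.34 mm
S3: max(|-402.90|, |156.75|) = 402.90 mm
S4: max(|-311.86|, |72.48|) = 311.86 mm
S5: max(|139.11|, |162.91|) = 162.91 mm
S6: max(|-192.60|, |-176.50|) = 192.60 mm
S7: max(|419.90|, |262.89|) = 419.90 mm
S8: max(|-299.14|, |20.83|) = 299.14 mm
S9: max(|343.86|, |280.68|) = 343.86 mm
S10: max(|96.99|, |-271.54|) = 271.54 mm
S11: max(|-90.02|, |141.51|) = 141.51 mm
S12: max(|399.63|, |-475.99|) = 475.99 mm
S13: max(|413.58|, |-413.52|) = 413.58 mm
S14: max(|-79.17|, |-576.89|) = 576.89 mm
S15: max(|-356.57|, |-223.83|) = 356.57 mm
Threshold 105 mm: none within range.

none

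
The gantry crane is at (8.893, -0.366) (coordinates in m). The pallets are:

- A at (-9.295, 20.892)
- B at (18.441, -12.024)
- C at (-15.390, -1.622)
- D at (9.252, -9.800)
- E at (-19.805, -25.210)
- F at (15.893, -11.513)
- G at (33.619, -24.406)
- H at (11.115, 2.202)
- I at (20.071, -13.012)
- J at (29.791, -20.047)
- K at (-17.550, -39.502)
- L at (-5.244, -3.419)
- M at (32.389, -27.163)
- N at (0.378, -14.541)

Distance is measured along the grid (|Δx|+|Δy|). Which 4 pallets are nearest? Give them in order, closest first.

H, D, L, F

Distances from (8.893, -0.366):
A: |-18.188| + |21.258| = 18.188 + 21.258 = 39.446 m
B: |9.548| + |-11.658| = 9.548 + 11.658 = 21.206 m
C: |-24.283| + |-1.256| = 24.283 + 1.256 = 25.539 m
D: |0.359| + |-9.434| = 0.359 + 9.434 = 9.793 m
E: |-28.698| + |-24.844| = 28.698 + 24.844 = 53.542 m
F: |7.000| + |-11.147| = 7.000 + 11.147 = 18.147 m
G: |24.726| + |-24.040| = 24.726 + 24.040 = 48.766 m
H: |2.222| + |2.568| = 2.222 + 2.568 = 4.790 m
I: |11.178| + |-12.646| = 11.178 + 12.646 = 23.824 m
J: |20.898| + |-19.681| = 20.898 + 19.681 = 40.579 m
K: |-26.443| + |-39.136| = 26.443 + 39.136 = 65.579 m
L: |-14.137| + |-3.053| = 14.137 + 3.053 = 17.190 m
M: |23.496| + |-26.797| = 23.496 + 26.797 = 50.293 m
N: |-8.515| + |-14.175| = 8.515 + 14.175 = 22.690 m
Sorted: H (4.790 m) < D (9.793 m) < L (17.190 m) < F (18.147 m) < B (21.206 m) < N (22.690 m) < …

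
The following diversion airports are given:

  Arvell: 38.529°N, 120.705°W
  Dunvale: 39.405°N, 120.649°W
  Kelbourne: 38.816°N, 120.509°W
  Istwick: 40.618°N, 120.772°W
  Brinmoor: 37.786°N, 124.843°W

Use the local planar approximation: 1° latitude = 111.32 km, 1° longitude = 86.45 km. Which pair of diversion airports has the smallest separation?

Pairwise distances:
Arvell–Dunvale: 97.636 km
Arvell–Kelbourne: 36.164 km
Arvell–Istwick: 232.620 km
Arvell–Brinmoor: 367.167 km
Dunvale–Kelbourne: 66.675 km
Dunvale–Istwick: 135.449 km
Dunvale–Brinmoor: 404.895 km
Kelbourne–Istwick: 201.883 km
Kelbourne–Brinmoor: 391.826 km
Istwick–Brinmoor: 472.491 km
Closest pair: Arvell–Kelbourne at 36.164 km.

Arvell and Kelbourne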